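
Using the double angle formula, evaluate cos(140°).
cos(140°) = cos²70° - sin²70° = -0.766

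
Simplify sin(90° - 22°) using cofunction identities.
sin(90° - 22°) = cos(22°)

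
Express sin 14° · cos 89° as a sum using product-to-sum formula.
sin 14° cos 89° = (1/2)[sin(14°+89°) + sin(14°-89°)]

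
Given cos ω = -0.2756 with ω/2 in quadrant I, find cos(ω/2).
cos(ω/2) = ±√((1 + cos ω)/2); positive since ω/2 ∈ QI, so cos(ω/2) = 0.6018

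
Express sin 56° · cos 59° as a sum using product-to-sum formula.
sin 56° cos 59° = (1/2)[sin(56°+59°) + sin(56°-59°)]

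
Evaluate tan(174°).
tan(174°) = -0.1051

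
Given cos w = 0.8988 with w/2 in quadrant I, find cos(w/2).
cos(w/2) = ±√((1 + cos w)/2); positive since w/2 ∈ QI, so cos(w/2) = 0.9744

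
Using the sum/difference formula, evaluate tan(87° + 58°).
tan(87° + 58°) = (tan 87° + tan 58°)/(1 - tan 87° tan 58°) = -0.7002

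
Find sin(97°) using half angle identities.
sin(97°) = √((1 - cos 194°)/2) = 0.9925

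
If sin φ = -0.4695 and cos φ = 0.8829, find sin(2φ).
sin(2φ) = 2 sin φ cos φ = -0.829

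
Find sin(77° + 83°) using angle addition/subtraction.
sin(77° + 83°) = sin 77° cos 83° + cos 77° sin 83° = 0.342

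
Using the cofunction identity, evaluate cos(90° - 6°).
cos(90° - 6°) = sin(6°) = 0.1045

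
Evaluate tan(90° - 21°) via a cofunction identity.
tan(90° - 21°) = cot(21°) = 2.605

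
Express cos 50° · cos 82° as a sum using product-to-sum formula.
cos 50° cos 82° = (1/2)[cos(50°-82°) + cos(50°+82°)]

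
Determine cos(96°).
cos(96°) = -0.1045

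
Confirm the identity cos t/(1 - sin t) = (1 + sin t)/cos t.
RHS = (1 + sin t)(1 - sin t) / (cos t(1 - sin t)) = (1 - sin²t) / (cos t(1 - sin t)) = cos²t / (cos t(1 - sin t)) = cos t/(1 - sin t) = LHS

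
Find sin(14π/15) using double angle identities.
sin(14π/15) = 2 sin 7π/15 cos 7π/15 = 0.2079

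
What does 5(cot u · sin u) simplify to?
5(cot u · sin u) = 5(cos u) (using Quotient identity)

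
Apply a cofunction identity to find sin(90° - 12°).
sin(90° - 12°) = cos(12°) = 0.9781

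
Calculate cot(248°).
cot(248°) = 0.404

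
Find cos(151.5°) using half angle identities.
cos(151.5°) = -√((1 + cos 303°)/2) = -0.8788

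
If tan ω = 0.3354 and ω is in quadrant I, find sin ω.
sin ω = 0.318 (using tan²ω + 1 = sec²ω)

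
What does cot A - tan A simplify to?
cot A - tan A = 2 cot(2A) (using Double angle)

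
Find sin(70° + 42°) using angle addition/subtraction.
sin(70° + 42°) = sin 70° cos 42° + cos 70° sin 42° = 0.9272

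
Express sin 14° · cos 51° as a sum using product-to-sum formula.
sin 14° cos 51° = (1/2)[sin(14°+51°) + sin(14°-51°)]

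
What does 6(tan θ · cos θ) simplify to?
6(tan θ · cos θ) = 6(sin θ) (using Quotient identity)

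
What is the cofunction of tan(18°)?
tan(18°) = cot(90° - 18°) = cot(72°)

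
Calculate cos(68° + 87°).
cos(68° + 87°) = cos 68° cos 87° - sin 68° sin 87° = -0.9063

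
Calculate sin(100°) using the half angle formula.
sin(100°) = √((1 - cos 200°)/2) = 0.9848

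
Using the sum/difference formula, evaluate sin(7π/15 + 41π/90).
sin(7π/15 + 41π/90) = sin 7π/15 cos 41π/90 + cos 7π/15 sin 41π/90 = 0.2419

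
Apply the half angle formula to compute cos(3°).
cos(3°) = √((1 + cos 6°)/2) = 0.9986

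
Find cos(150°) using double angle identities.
cos(150°) = cos²75° - sin²75° = -√3/2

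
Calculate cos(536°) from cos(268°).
cos(536°) = cos²268° - sin²268° = -0.9976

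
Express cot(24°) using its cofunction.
cot(24°) = tan(90° - 24°) = tan(66°)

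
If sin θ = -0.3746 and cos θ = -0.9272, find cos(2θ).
cos(2θ) = cos²θ - sin²θ = 0.7194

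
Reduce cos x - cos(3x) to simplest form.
cos x - cos(3x) = 2 sin(2x) sin x (using Sum-to-product)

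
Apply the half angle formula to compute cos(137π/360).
cos(137π/360) = √((1 + cos 137π/180)/2) = 0.3665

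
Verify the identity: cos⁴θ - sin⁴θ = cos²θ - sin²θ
LHS = (cos²θ - sin²θ)(cos²θ + sin²θ) = (cos²θ - sin²θ) · 1 = cos²θ - sin²θ = RHS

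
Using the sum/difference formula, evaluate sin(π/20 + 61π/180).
sin(π/20 + 61π/180) = sin π/20 cos 61π/180 + cos π/20 sin 61π/180 = 0.9397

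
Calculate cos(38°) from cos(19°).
cos(38°) = 2cos²19° - 1 = 0.788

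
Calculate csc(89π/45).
csc(89π/45) = -14.34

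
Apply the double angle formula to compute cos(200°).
cos(200°) = cos²100° - sin²100° = -0.9397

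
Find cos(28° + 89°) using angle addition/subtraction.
cos(28° + 89°) = cos 28° cos 89° - sin 28° sin 89° = -0.454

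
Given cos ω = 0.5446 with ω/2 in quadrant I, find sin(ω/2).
sin(ω/2) = ±√((1 - cos ω)/2); positive since ω/2 ∈ QI, so sin(ω/2) = 0.4772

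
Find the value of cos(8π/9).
cos(8π/9) = -0.9397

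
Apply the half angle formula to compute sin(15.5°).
sin(15.5°) = √((1 - cos 31°)/2) = 0.2672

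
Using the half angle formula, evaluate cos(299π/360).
cos(299π/360) = -√((1 + cos 299π/180)/2) = -0.8616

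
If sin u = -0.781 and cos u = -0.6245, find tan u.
tan u = sin u / cos u = 1.251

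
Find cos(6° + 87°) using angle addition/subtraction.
cos(6° + 87°) = cos 6° cos 87° - sin 6° sin 87° = -0.05234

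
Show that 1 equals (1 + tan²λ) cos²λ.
RHS = sec²λ · cos²λ = (1/cos²λ) · cos²λ = 1 = LHS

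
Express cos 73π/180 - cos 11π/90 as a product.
cos 73π/180 - cos 11π/90 = -2 sin(19π/72) sin(17π/120)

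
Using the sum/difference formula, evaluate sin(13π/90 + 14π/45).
sin(13π/90 + 14π/45) = sin 13π/90 cos 14π/45 + cos 13π/90 sin 14π/45 = 0.9903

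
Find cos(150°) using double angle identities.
cos(150°) = cos²75° - sin²75° = -√3/2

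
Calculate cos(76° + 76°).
cos(76° + 76°) = cos 76° cos 76° - sin 76° sin 76° = -0.8829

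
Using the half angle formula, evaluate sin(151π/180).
sin(151π/180) = √((1 - cos 151π/90)/2) = 0.4848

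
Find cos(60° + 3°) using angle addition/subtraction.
cos(60° + 3°) = cos 60° cos 3° - sin 60° sin 3° = 0.454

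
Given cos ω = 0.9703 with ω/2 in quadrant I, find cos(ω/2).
cos(ω/2) = ±√((1 + cos ω)/2); positive since ω/2 ∈ QI, so cos(ω/2) = 0.9925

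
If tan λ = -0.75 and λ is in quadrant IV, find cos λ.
cos λ = 0.8 (using tan²λ + 1 = sec²λ)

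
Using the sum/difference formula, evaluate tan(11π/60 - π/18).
tan(11π/60 - π/18) = (tan 11π/60 - tan π/18)/(1 + tan 11π/60 tan π/18) = 0.4245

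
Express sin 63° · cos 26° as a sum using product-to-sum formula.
sin 63° cos 26° = (1/2)[sin(63°+26°) + sin(63°-26°)]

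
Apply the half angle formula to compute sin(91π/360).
sin(91π/360) = √((1 - cos 91π/180)/2) = 0.7133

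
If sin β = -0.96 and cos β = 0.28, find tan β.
tan β = sin β / cos β = -3.429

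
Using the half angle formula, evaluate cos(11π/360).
cos(11π/360) = √((1 + cos 11π/180)/2) = 0.9954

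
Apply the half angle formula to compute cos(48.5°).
cos(48.5°) = √((1 + cos 97°)/2) = 0.6626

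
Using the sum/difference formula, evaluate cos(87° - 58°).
cos(87° - 58°) = cos 87° cos 58° + sin 87° sin 58° = 0.8746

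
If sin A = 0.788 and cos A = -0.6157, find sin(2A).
sin(2A) = 2 sin A cos A = -0.9703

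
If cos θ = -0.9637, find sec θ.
sec θ = 1/cos θ = -1.038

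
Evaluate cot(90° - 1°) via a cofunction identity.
cot(90° - 1°) = tan(1°) = 0.01746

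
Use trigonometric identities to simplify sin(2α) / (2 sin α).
sin(2α) / (2 sin α) = cos α (using Double angle)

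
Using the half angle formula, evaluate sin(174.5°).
sin(174.5°) = √((1 - cos 349°)/2) = 0.09585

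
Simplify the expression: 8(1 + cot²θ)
8(1 + cot²θ) = 8(csc²θ) (using Pythagorean identity)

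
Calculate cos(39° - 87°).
cos(39° - 87°) = cos 39° cos 87° + sin 39° sin 87° = 0.6691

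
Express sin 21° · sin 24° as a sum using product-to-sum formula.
sin 21° sin 24° = (1/2)[cos(21°-24°) - cos(21°+24°)]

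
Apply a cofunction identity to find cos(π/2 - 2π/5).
cos(π/2 - 2π/5) = sin(2π/5) = 0.9511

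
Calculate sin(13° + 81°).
sin(13° + 81°) = sin 13° cos 81° + cos 13° sin 81° = 0.9976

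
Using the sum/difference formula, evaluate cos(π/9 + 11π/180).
cos(π/9 + 11π/180) = cos π/9 cos 11π/180 - sin π/9 sin 11π/180 = 0.8572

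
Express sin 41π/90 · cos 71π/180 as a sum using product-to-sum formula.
sin 41π/90 cos 71π/180 = (1/2)[sin(41π/90+71π/180) + sin(41π/90-71π/180)]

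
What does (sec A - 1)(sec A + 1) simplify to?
(sec A - 1)(sec A + 1) = tan²A (using Diff. of squares)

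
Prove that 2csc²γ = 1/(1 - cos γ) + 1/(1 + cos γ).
RHS = [(1 + cos γ) + (1 - cos γ)] / [(1 - cos γ)(1 + cos γ)] = 2/(1 - cos²γ) = 2/sin²γ = 2csc²γ = LHS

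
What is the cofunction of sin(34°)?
sin(34°) = cos(90° - 34°) = cos(56°)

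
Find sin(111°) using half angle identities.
sin(111°) = √((1 - cos 222°)/2) = 0.9336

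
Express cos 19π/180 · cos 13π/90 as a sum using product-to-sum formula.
cos 19π/180 cos 13π/90 = (1/2)[cos(19π/180-13π/90) + cos(19π/180+13π/90)]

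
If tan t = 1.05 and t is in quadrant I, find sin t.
sin t = 0.7241 (using tan²t + 1 = sec²t)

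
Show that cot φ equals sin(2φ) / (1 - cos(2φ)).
RHS = 2 sin φ cos φ / (2sin²φ) = cos φ/sin φ = cot φ = LHS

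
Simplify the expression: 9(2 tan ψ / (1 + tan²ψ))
9(2 tan ψ / (1 + tan²ψ)) = 9(sin(2ψ)) (using Double angle)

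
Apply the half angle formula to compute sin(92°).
sin(92°) = √((1 - cos 184°)/2) = 0.9994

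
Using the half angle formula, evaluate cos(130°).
cos(130°) = -√((1 + cos 260°)/2) = -0.6428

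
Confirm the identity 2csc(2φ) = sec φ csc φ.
LHS = 2/sin(2φ) = 2/(2 sin φ cos φ) = 1/(sin φ cos φ) = (1/cos φ)(1/sin φ) = sec φ csc φ = RHS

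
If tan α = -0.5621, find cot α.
cot α = 1/tan α = -1.779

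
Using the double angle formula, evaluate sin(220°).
sin(220°) = 2 sin 110° cos 110° = -0.6428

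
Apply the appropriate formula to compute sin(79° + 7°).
sin(79° + 7°) = sin 79° cos 7° + cos 79° sin 7° = 0.9976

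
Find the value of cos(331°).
cos(331°) = 0.8746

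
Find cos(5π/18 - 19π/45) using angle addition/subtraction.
cos(5π/18 - 19π/45) = cos 5π/18 cos 19π/45 + sin 5π/18 sin 19π/45 = 0.8988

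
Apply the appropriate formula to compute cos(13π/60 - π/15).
cos(13π/60 - π/15) = cos 13π/60 cos π/15 + sin 13π/60 sin π/15 = 0.891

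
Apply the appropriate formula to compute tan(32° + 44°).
tan(32° + 44°) = (tan 32° + tan 44°)/(1 - tan 32° tan 44°) = 4.011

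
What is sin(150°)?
sin(150°) = 1/2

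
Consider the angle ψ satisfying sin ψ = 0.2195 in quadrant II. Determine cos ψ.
cos ψ = ±√(1 - sin²ψ) = -0.9756 (negative in QII)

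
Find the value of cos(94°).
cos(94°) = -0.06976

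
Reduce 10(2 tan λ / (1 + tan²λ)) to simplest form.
10(2 tan λ / (1 + tan²λ)) = 10(sin(2λ)) (using Double angle)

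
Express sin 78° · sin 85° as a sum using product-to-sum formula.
sin 78° sin 85° = (1/2)[cos(78°-85°) - cos(78°+85°)]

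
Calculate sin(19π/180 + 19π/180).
sin(19π/180 + 19π/180) = sin 19π/180 cos 19π/180 + cos 19π/180 sin 19π/180 = 0.6157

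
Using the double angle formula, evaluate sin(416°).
sin(416°) = 2 sin 208° cos 208° = 0.829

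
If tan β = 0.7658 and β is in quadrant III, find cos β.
cos β = -0.7939 (using tan²β + 1 = sec²β)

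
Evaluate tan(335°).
tan(335°) = -0.4663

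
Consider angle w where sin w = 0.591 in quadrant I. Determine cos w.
cos w = √(1 - sin²w) = 0.8067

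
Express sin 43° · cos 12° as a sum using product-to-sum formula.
sin 43° cos 12° = (1/2)[sin(43°+12°) + sin(43°-12°)]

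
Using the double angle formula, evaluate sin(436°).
sin(436°) = 2 sin 218° cos 218° = 0.9703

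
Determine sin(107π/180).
sin(107π/180) = 0.9563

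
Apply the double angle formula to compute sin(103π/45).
sin(103π/45) = 2 sin 103π/90 cos 103π/90 = 0.788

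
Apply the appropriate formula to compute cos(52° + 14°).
cos(52° + 14°) = cos 52° cos 14° - sin 52° sin 14° = 0.4067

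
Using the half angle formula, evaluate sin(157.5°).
sin(157.5°) = √((1 - cos 315°)/2) = √(2-√2)/2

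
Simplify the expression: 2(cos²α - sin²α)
2(cos²α - sin²α) = 2(cos(2α)) (using Double angle)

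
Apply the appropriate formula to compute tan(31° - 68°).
tan(31° - 68°) = (tan 31° - tan 68°)/(1 + tan 31° tan 68°) = -0.7536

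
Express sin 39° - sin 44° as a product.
sin 39° - sin 44° = 2 cos(41.5°) sin(-2.5°)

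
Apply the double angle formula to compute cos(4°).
cos(4°) = cos²2° - sin²2° = 0.9976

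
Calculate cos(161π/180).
cos(161π/180) = -0.9455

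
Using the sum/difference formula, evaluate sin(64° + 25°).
sin(64° + 25°) = sin 64° cos 25° + cos 64° sin 25° = 0.9998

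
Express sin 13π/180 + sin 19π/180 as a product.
sin 13π/180 + sin 19π/180 = 2 sin(4π/45) cos(-π/60)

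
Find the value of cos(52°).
cos(52°) = 0.6157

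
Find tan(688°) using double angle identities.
tan(688°) = 2 tan 344° / (1 - tan²344°) = -0.6249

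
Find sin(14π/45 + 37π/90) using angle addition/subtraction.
sin(14π/45 + 37π/90) = sin 14π/45 cos 37π/90 + cos 14π/45 sin 37π/90 = 0.766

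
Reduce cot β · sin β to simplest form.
cot β · sin β = cos β (using Quotient identity)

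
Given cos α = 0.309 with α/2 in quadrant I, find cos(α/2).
cos(α/2) = ±√((1 + cos α)/2); positive since α/2 ∈ QI, so cos(α/2) = 0.809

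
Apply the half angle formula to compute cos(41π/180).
cos(41π/180) = √((1 + cos 41π/90)/2) = 0.7547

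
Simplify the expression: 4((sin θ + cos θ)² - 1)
4((sin θ + cos θ)² - 1) = 4(sin(2θ)) (using Pythagorean + double angle)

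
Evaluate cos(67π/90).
cos(67π/90) = -0.6947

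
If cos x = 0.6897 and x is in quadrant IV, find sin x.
sin x = -0.7241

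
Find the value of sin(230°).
sin(230°) = -0.766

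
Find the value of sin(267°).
sin(267°) = -0.9986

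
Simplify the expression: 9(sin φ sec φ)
9(sin φ sec φ) = 9(tan φ) (using Reciprocal + quotient)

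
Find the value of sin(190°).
sin(190°) = -0.1736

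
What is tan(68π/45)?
tan(68π/45) = -28.64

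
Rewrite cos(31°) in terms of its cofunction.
cos(31°) = sin(90° - 31°) = sin(59°)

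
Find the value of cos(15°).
cos(15°) = (√6+√2)/4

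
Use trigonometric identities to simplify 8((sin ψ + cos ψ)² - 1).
8((sin ψ + cos ψ)² - 1) = 8(sin(2ψ)) (using Pythagorean + double angle)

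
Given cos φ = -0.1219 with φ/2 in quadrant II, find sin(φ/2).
sin(φ/2) = ±√((1 - cos φ)/2); positive since φ/2 ∈ QII, so sin(φ/2) = 0.749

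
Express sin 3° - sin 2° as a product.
sin 3° - sin 2° = 2 cos(2.5°) sin(0.5°)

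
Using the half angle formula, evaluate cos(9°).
cos(9°) = √((1 + cos 18°)/2) = 0.9877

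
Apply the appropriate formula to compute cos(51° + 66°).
cos(51° + 66°) = cos 51° cos 66° - sin 51° sin 66° = -0.454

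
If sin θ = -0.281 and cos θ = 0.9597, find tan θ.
tan θ = sin θ / cos θ = -0.2928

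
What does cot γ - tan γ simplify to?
cot γ - tan γ = 2 cot(2γ) (using Double angle)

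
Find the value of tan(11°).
tan(11°) = 0.1944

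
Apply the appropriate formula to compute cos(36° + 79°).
cos(36° + 79°) = cos 36° cos 79° - sin 36° sin 79° = -0.4226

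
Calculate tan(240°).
tan(240°) = √3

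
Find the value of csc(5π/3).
csc(5π/3) = -2√3/3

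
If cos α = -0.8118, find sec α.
sec α = 1/cos α = -1.232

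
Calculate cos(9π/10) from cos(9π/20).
cos(9π/10) = cos²9π/20 - sin²9π/20 = -0.9511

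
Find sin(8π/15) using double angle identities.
sin(8π/15) = 2 sin 4π/15 cos 4π/15 = 0.9945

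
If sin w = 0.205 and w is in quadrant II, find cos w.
cos w = -0.9788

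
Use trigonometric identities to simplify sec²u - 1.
sec²u - 1 = tan²u (using Pythagorean identity)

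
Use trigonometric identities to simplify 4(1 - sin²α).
4(1 - sin²α) = 4(cos²α) (using Pythagorean identity)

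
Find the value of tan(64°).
tan(64°) = 2.05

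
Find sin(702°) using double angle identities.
sin(702°) = 2 sin 351° cos 351° = -0.309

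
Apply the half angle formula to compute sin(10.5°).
sin(10.5°) = √((1 - cos 21°)/2) = 0.1822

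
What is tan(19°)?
tan(19°) = 0.3443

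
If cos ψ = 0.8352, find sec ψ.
sec ψ = 1/cos ψ = 1.197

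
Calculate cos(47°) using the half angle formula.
cos(47°) = √((1 + cos 94°)/2) = 0.682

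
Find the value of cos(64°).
cos(64°) = 0.4384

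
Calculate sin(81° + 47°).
sin(81° + 47°) = sin 81° cos 47° + cos 81° sin 47° = 0.788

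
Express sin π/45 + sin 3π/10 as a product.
sin π/45 + sin 3π/10 = 2 sin(29π/180) cos(-5π/36)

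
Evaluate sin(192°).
sin(192°) = -0.2079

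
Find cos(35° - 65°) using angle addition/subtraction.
cos(35° - 65°) = cos 35° cos 65° + sin 35° sin 65° = √3/2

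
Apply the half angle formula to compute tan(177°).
tan(177°) = sin 354° / (1 + cos 354°) = -0.05241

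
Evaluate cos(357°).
cos(357°) = 0.9986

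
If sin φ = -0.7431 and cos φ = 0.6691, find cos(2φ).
cos(2φ) = cos²φ - sin²φ = -0.1045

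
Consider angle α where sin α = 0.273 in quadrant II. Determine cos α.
cos α = ±√(1 - sin²α) = -0.962 (negative in QII)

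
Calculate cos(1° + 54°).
cos(1° + 54°) = cos 1° cos 54° - sin 1° sin 54° = 0.5736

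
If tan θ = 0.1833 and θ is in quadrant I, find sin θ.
sin θ = 0.1803 (using tan²θ + 1 = sec²θ)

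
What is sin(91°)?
sin(91°) = 0.9998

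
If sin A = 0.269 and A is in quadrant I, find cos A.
cos A = 0.9631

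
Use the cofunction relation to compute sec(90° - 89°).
sec(90° - 89°) = csc(89°) = 1.0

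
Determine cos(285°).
cos(285°) = (√6-√2)/4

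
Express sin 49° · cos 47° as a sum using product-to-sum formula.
sin 49° cos 47° = (1/2)[sin(49°+47°) + sin(49°-47°)]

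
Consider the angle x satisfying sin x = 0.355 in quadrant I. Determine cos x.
cos x = √(1 - sin²x) = 0.9349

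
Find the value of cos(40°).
cos(40°) = 0.766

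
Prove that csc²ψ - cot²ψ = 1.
LHS = 1/sin²ψ - cos²ψ/sin²ψ = (1 - cos²ψ)/sin²ψ = sin²ψ/sin²ψ = 1 = RHS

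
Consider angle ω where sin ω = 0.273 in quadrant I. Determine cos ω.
cos ω = √(1 - sin²ω) = 0.962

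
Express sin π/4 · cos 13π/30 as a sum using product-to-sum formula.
sin π/4 cos 13π/30 = (1/2)[sin(π/4+13π/30) + sin(π/4-13π/30)]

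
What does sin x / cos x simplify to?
sin x / cos x = tan x (using Quotient identity)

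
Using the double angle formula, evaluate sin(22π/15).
sin(22π/15) = 2 sin 11π/15 cos 11π/15 = -0.9945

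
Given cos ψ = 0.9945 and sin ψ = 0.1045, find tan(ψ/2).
tan(ψ/2) = sin ψ / (1 + cos ψ) = 0.05239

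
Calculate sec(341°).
sec(341°) = 1.058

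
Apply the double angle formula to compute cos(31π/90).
cos(31π/90) = cos²31π/180 - sin²31π/180 = 0.4695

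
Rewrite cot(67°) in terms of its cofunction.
cot(67°) = tan(90° - 67°) = tan(23°)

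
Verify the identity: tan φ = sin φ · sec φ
RHS = sin φ · (1/cos φ) = sin φ/cos φ = tan φ = LHS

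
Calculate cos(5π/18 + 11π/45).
cos(5π/18 + 11π/45) = cos 5π/18 cos 11π/45 - sin 5π/18 sin 11π/45 = -0.06976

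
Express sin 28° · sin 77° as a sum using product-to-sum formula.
sin 28° sin 77° = (1/2)[cos(28°-77°) - cos(28°+77°)]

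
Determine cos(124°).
cos(124°) = -0.5592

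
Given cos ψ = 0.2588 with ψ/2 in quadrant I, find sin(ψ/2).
sin(ψ/2) = ±√((1 - cos ψ)/2); positive since ψ/2 ∈ QI, so sin(ψ/2) = 0.6088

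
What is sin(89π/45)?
sin(89π/45) = -0.06976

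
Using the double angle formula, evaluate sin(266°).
sin(266°) = 2 sin 133° cos 133° = -0.9976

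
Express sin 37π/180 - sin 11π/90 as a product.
sin 37π/180 - sin 11π/90 = 2 cos(59π/360) sin(π/24)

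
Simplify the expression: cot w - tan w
cot w - tan w = 2 cot(2w) (using Double angle)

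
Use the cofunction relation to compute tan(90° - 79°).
tan(90° - 79°) = cot(79°) = 0.1944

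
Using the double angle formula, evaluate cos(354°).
cos(354°) = cos²177° - sin²177° = 0.9945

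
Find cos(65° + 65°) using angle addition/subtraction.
cos(65° + 65°) = cos 65° cos 65° - sin 65° sin 65° = -0.6428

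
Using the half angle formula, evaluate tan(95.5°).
tan(95.5°) = sin 191° / (1 + cos 191°) = -10.39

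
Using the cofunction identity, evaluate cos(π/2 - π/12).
cos(π/2 - π/12) = sin(π/12) = (√6-√2)/4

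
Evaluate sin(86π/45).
sin(86π/45) = -0.2756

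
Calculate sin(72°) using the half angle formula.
sin(72°) = √((1 - cos 144°)/2) = 0.9511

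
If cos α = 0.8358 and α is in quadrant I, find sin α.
sin α = 0.549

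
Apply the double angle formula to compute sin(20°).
sin(20°) = 2 sin 10° cos 10° = 0.342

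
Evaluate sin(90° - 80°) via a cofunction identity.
sin(90° - 80°) = cos(80°) = 0.1736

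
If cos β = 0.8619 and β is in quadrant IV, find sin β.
sin β = -0.5071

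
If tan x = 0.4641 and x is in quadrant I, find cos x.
cos x = 0.9071 (using tan²x + 1 = sec²x)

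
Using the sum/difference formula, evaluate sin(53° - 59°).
sin(53° - 59°) = sin 53° cos 59° - cos 53° sin 59° = -0.1045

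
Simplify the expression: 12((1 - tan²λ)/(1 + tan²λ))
12((1 - tan²λ)/(1 + tan²λ)) = 12(cos(2λ)) (using Double angle)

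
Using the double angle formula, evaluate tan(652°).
tan(652°) = 2 tan 326° / (1 - tan²326°) = -2.475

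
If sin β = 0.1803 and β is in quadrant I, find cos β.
cos β = 0.9836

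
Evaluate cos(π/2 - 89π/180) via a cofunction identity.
cos(π/2 - 89π/180) = sin(89π/180) = 0.9998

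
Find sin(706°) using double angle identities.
sin(706°) = 2 sin 353° cos 353° = -0.2419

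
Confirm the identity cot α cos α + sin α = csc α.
LHS = cos²α/sin α + sin α = (cos²α + sin²α)/sin α = 1/sin α = csc α = RHS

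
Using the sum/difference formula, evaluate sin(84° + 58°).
sin(84° + 58°) = sin 84° cos 58° + cos 84° sin 58° = 0.6157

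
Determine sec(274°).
sec(274°) = 14.34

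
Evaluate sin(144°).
sin(144°) = 0.5878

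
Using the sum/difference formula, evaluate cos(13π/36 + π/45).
cos(13π/36 + π/45) = cos 13π/36 cos π/45 - sin 13π/36 sin π/45 = 0.3584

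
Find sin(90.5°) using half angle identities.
sin(90.5°) = √((1 - cos 181°)/2) = 1.0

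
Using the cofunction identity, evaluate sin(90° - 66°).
sin(90° - 66°) = cos(66°) = 0.4067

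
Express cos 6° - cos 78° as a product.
cos 6° - cos 78° = -2 sin(42°) sin(-36°)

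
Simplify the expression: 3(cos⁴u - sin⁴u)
3(cos⁴u - sin⁴u) = 3(cos(2u)) (using Factoring + double angle)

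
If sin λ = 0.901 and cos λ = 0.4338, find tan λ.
tan λ = sin λ / cos λ = 2.077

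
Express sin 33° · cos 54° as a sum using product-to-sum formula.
sin 33° cos 54° = (1/2)[sin(33°+54°) + sin(33°-54°)]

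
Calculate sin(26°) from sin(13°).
sin(26°) = 2 sin 13° cos 13° = 0.4384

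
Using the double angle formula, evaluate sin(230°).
sin(230°) = 2 sin 115° cos 115° = -0.766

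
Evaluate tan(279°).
tan(279°) = -6.314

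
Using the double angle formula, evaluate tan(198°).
tan(198°) = 2 tan 99° / (1 - tan²99°) = 0.3249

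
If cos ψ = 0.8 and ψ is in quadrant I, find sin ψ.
sin ψ = 0.6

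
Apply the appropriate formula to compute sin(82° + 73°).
sin(82° + 73°) = sin 82° cos 73° + cos 82° sin 73° = 0.4226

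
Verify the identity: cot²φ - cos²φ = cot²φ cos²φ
LHS = cos²φ/sin²φ - cos²φ = cos²φ(1/sin²φ - 1) = cos²φ · (1 - sin²φ)/sin²φ = cos²φ · cos²φ/sin²φ = cos²φ · cot²φ = RHS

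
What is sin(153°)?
sin(153°) = 0.454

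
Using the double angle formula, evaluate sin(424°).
sin(424°) = 2 sin 212° cos 212° = 0.8988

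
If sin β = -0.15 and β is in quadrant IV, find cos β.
cos β = 0.9887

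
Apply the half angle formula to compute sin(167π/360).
sin(167π/360) = √((1 - cos 167π/180)/2) = 0.9936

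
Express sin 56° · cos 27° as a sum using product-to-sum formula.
sin 56° cos 27° = (1/2)[sin(56°+27°) + sin(56°-27°)]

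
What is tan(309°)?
tan(309°) = -1.235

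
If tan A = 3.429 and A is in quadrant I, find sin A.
sin A = 0.96 (using tan²A + 1 = sec²A)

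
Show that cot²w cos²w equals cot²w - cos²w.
RHS = cos²w/sin²w - cos²w = cos²w(1/sin²w - 1) = cos²w · (1 - sin²w)/sin²w = cos²w · cos²w/sin²w = cos²w · cot²w = LHS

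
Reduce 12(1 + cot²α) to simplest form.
12(1 + cot²α) = 12(csc²α) (using Pythagorean identity)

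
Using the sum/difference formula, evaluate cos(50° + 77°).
cos(50° + 77°) = cos 50° cos 77° - sin 50° sin 77° = -0.6018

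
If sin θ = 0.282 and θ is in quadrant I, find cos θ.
cos θ = 0.9594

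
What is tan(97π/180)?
tan(97π/180) = -8.144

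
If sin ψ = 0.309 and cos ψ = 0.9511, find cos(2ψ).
cos(2ψ) = cos²ψ - sin²ψ = 0.8091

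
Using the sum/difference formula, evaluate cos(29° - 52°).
cos(29° - 52°) = cos 29° cos 52° + sin 29° sin 52° = 0.9205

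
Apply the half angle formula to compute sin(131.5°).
sin(131.5°) = √((1 - cos 263°)/2) = 0.749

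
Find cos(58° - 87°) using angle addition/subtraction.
cos(58° - 87°) = cos 58° cos 87° + sin 58° sin 87° = 0.8746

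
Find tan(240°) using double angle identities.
tan(240°) = 2 tan 120° / (1 - tan²120°) = √3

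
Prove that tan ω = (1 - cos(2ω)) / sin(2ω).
RHS = 2sin²ω / (2 sin ω cos ω) = sin ω/cos ω = tan ω = LHS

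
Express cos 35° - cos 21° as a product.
cos 35° - cos 21° = -2 sin(28°) sin(7°)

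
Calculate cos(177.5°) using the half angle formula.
cos(177.5°) = -√((1 + cos 355°)/2) = -0.999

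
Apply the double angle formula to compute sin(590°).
sin(590°) = 2 sin 295° cos 295° = -0.766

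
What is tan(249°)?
tan(249°) = 2.605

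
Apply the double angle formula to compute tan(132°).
tan(132°) = 2 tan 66° / (1 - tan²66°) = -1.111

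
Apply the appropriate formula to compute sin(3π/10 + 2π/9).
sin(3π/10 + 2π/9) = sin 3π/10 cos 2π/9 + cos 3π/10 sin 2π/9 = 0.9976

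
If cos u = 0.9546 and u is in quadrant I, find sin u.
sin u = 0.2979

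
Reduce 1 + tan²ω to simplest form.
1 + tan²ω = sec²ω (using Pythagorean identity)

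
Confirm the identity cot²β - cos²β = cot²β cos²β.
LHS = cos²β/sin²β - cos²β = cos²β(1/sin²β - 1) = cos²β · (1 - sin²β)/sin²β = cos²β · cos²β/sin²β = cos²β · cot²β = RHS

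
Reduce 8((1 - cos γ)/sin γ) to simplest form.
8((1 - cos γ)/sin γ) = 8(tan(γ/2)) (using Half angle)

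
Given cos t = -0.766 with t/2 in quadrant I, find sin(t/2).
sin(t/2) = ±√((1 - cos t)/2); positive since t/2 ∈ QI, so sin(t/2) = 0.9397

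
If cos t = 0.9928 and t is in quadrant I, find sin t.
sin t = 0.1198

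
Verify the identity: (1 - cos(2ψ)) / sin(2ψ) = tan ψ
LHS = 2sin²ψ / (2 sin ψ cos ψ) = sin ψ/cos ψ = tan ψ = RHS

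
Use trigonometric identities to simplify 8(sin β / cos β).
8(sin β / cos β) = 8(tan β) (using Quotient identity)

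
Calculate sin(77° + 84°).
sin(77° + 84°) = sin 77° cos 84° + cos 77° sin 84° = 0.3256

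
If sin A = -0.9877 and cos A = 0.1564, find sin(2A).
sin(2A) = 2 sin A cos A = -0.309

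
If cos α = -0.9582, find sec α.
sec α = 1/cos α = -1.044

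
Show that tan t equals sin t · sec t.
RHS = sin t · (1/cos t) = sin t/cos t = tan t = LHS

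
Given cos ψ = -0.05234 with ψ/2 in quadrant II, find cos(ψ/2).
cos(ψ/2) = ±√((1 + cos ψ)/2); negative since ψ/2 ∈ QII, so cos(ψ/2) = -0.6884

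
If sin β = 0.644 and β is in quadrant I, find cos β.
cos β = 0.765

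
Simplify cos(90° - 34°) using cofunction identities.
cos(90° - 34°) = sin(34°)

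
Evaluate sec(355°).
sec(355°) = 1.004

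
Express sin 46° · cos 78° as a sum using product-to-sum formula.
sin 46° cos 78° = (1/2)[sin(46°+78°) + sin(46°-78°)]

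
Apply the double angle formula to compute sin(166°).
sin(166°) = 2 sin 83° cos 83° = 0.2419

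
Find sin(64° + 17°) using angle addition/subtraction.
sin(64° + 17°) = sin 64° cos 17° + cos 64° sin 17° = 0.9877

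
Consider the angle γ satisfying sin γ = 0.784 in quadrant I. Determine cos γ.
cos γ = √(1 - sin²γ) = 0.6208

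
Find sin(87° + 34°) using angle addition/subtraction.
sin(87° + 34°) = sin 87° cos 34° + cos 87° sin 34° = 0.8572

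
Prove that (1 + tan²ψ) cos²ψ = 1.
LHS = sec²ψ · cos²ψ = (1/cos²ψ) · cos²ψ = 1 = RHS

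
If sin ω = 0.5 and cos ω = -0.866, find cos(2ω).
cos(2ω) = cos²ω - sin²ω = 0.5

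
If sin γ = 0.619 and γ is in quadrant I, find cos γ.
cos γ = 0.7854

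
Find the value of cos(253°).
cos(253°) = -0.2924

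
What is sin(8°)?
sin(8°) = 0.1392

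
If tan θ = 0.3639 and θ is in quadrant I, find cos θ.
cos θ = 0.9397 (using tan²θ + 1 = sec²θ)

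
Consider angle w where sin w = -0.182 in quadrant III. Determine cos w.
cos w = ±√(1 - sin²w) = -0.9833 (negative in QIII)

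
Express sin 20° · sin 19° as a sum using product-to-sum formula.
sin 20° sin 19° = (1/2)[cos(20°-19°) - cos(20°+19°)]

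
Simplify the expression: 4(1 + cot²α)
4(1 + cot²α) = 4(csc²α) (using Pythagorean identity)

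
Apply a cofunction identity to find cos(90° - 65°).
cos(90° - 65°) = sin(65°) = 0.9063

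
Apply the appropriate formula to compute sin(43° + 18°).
sin(43° + 18°) = sin 43° cos 18° + cos 43° sin 18° = 0.8746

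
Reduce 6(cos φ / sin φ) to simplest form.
6(cos φ / sin φ) = 6(cot φ) (using Quotient identity)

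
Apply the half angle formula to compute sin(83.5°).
sin(83.5°) = √((1 - cos 167°)/2) = 0.9936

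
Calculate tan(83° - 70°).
tan(83° - 70°) = (tan 83° - tan 70°)/(1 + tan 83° tan 70°) = 0.2309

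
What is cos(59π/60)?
cos(59π/60) = -0.9986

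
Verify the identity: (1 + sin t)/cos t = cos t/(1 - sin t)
LHS = (1 + sin t)(1 - sin t) / (cos t(1 - sin t)) = (1 - sin²t) / (cos t(1 - sin t)) = cos²t / (cos t(1 - sin t)) = cos t/(1 - sin t) = RHS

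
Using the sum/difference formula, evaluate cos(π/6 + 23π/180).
cos(π/6 + 23π/180) = cos π/6 cos 23π/180 - sin π/6 sin 23π/180 = 0.6018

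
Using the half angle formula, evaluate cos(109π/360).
cos(109π/360) = √((1 + cos 109π/180)/2) = 0.5807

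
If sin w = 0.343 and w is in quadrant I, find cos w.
cos w = 0.9393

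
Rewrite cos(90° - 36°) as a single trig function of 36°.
cos(90° - 36°) = sin(36°)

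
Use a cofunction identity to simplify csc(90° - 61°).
csc(90° - 61°) = sec(61°)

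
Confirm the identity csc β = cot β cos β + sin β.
RHS = cos²β/sin β + sin β = (cos²β + sin²β)/sin β = 1/sin β = csc β = LHS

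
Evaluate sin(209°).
sin(209°) = -0.4848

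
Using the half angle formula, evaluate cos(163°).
cos(163°) = -√((1 + cos 326°)/2) = -0.9563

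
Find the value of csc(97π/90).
csc(97π/90) = -4.134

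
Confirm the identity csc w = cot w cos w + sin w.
RHS = cos²w/sin w + sin w = (cos²w + sin²w)/sin w = 1/sin w = csc w = LHS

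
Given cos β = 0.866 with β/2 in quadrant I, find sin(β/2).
sin(β/2) = ±√((1 - cos β)/2); positive since β/2 ∈ QI, so sin(β/2) = 0.2588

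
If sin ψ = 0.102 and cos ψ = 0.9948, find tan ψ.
tan ψ = sin ψ / cos ψ = 0.1025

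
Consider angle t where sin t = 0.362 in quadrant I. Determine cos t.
cos t = √(1 - sin²t) = 0.9322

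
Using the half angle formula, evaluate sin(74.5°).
sin(74.5°) = √((1 - cos 149°)/2) = 0.9636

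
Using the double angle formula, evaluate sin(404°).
sin(404°) = 2 sin 202° cos 202° = 0.6947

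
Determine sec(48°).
sec(48°) = 1.494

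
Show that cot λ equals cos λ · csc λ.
RHS = cos λ · (1/sin λ) = cos λ/sin λ = cot λ = LHS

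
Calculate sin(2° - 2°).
sin(2° - 2°) = sin 2° cos 2° - cos 2° sin 2° = 0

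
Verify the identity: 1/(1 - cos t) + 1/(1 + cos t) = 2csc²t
LHS = [(1 + cos t) + (1 - cos t)] / [(1 - cos t)(1 + cos t)] = 2/(1 - cos²t) = 2/sin²t = 2csc²t = RHS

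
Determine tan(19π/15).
tan(19π/15) = 1.111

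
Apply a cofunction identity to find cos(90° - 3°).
cos(90° - 3°) = sin(3°) = 0.05234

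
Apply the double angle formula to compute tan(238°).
tan(238°) = 2 tan 119° / (1 - tan²119°) = 1.6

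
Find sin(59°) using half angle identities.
sin(59°) = √((1 - cos 118°)/2) = 0.8572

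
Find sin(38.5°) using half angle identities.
sin(38.5°) = √((1 - cos 77°)/2) = 0.6225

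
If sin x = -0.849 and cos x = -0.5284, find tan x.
tan x = sin x / cos x = 1.607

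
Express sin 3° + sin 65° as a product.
sin 3° + sin 65° = 2 sin(34°) cos(-31°)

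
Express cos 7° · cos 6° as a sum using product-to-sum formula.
cos 7° cos 6° = (1/2)[cos(7°-6°) + cos(7°+6°)]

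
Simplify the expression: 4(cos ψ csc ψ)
4(cos ψ csc ψ) = 4(cot ψ) (using Reciprocal + quotient)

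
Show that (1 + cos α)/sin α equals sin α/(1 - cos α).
RHS = sin α(1 + cos α) / ((1 - cos α)(1 + cos α)) = sin α(1 + cos α) / (1 - cos²α) = sin α(1 + cos α) / sin²α = (1 + cos α)/sin α = LHS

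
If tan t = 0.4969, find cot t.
cot t = 1/tan t = 2.012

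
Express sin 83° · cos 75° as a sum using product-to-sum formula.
sin 83° cos 75° = (1/2)[sin(83°+75°) + sin(83°-75°)]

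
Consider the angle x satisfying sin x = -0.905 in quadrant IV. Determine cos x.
cos x = √(1 - sin²x) = 0.4254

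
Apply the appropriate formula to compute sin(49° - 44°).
sin(49° - 44°) = sin 49° cos 44° - cos 49° sin 44° = 0.08716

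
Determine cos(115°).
cos(115°) = -0.4226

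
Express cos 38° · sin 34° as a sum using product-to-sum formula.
cos 38° sin 34° = (1/2)[sin(38°+34°) - sin(38°-34°)]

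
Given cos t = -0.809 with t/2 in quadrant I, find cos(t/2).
cos(t/2) = ±√((1 + cos t)/2); positive since t/2 ∈ QI, so cos(t/2) = 0.309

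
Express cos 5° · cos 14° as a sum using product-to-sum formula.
cos 5° cos 14° = (1/2)[cos(5°-14°) + cos(5°+14°)]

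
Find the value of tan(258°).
tan(258°) = 4.705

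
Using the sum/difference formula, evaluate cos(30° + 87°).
cos(30° + 87°) = cos 30° cos 87° - sin 30° sin 87° = -0.454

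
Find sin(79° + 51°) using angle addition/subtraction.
sin(79° + 51°) = sin 79° cos 51° + cos 79° sin 51° = 0.766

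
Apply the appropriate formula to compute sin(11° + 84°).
sin(11° + 84°) = sin 11° cos 84° + cos 11° sin 84° = 0.9962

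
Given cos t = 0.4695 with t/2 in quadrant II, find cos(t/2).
cos(t/2) = ±√((1 + cos t)/2); negative since t/2 ∈ QII, so cos(t/2) = -0.8572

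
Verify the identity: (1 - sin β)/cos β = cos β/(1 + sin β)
LHS = (1 - sin β)(1 + sin β) / (cos β(1 + sin β)) = (1 - sin²β) / (cos β(1 + sin β)) = cos²β / (cos β(1 + sin β)) = cos β/(1 + sin β) = RHS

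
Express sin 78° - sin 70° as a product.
sin 78° - sin 70° = 2 cos(74°) sin(4°)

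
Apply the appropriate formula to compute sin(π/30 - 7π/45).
sin(π/30 - 7π/45) = sin π/30 cos 7π/45 - cos π/30 sin 7π/45 = -0.3746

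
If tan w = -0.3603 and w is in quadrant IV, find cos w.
cos w = 0.9408 (using tan²w + 1 = sec²w)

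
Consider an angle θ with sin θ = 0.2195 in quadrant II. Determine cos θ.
cos θ = ±√(1 - sin²θ) = -0.9756 (negative in QII)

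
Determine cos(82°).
cos(82°) = 0.1392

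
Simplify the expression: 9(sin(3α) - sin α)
9(sin(3α) - sin α) = 9(2 cos(2α) sin α) (using Sum-to-product)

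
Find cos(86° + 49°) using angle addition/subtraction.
cos(86° + 49°) = cos 86° cos 49° - sin 86° sin 49° = -√2/2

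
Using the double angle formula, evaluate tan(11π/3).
tan(11π/3) = 2 tan 11π/6 / (1 - tan²11π/6) = -√3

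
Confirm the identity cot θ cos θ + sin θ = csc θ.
LHS = cos²θ/sin θ + sin θ = (cos²θ + sin²θ)/sin θ = 1/sin θ = csc θ = RHS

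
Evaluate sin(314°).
sin(314°) = -0.7193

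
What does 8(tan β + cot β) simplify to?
8(tan β + cot β) = 8(sec β csc β) (using Quotient identities)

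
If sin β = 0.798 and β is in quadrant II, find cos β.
cos β = -0.6027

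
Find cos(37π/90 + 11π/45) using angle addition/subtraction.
cos(37π/90 + 11π/45) = cos 37π/90 cos 11π/45 - sin 37π/90 sin 11π/45 = -0.4695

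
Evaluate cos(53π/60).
cos(53π/60) = -0.9336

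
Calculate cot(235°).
cot(235°) = 0.7002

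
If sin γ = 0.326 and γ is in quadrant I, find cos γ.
cos γ = 0.9454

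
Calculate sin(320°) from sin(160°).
sin(320°) = 2 sin 160° cos 160° = -0.6428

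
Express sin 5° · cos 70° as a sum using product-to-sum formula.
sin 5° cos 70° = (1/2)[sin(5°+70°) + sin(5°-70°)]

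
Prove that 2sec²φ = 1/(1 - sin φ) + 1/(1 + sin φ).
RHS = [(1 + sin φ) + (1 - sin φ)] / [(1 - sin φ)(1 + sin φ)] = 2/(1 - sin²φ) = 2/cos²φ = 2sec²φ = LHS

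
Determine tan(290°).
tan(290°) = -2.747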